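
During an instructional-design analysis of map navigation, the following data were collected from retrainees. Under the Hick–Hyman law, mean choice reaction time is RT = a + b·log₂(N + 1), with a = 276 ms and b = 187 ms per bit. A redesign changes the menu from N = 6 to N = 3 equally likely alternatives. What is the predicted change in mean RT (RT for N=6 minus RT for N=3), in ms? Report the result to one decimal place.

151.0

RT(6) = 276 + 187·log₂(7) = 276 + 187·2.8074 = 800.9838 ms.
RT(3) = 276 + 187·log₂(4) = 276 + 187·2.0000 = 650.0000 ms.
Difference = 800.9838 − 650.0000 = 150.9838 ≈ 151.0 ms.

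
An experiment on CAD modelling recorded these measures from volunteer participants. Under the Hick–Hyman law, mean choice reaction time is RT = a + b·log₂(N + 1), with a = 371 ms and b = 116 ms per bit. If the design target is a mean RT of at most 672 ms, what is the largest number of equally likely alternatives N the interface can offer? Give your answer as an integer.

Set 371 + 116·log₂(N + 1) ≤ 672.
log₂(N + 1) ≤ (672 − 371) / 116 = 2.5948.
N + 1 ≤ 2^2.5948 = 6.0411.
N ≤ 5.0411, so the largest integer N is 5.

5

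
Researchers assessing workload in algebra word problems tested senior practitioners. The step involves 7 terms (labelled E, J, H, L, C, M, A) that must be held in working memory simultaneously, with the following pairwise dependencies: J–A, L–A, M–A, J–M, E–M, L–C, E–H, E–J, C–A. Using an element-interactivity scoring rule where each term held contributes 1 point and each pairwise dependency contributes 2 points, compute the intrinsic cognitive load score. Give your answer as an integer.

25

Count of terms held simultaneously: 7.
Count of pairwise dependencies listed: 9.
Element contribution: 7 × 1 = 7.
Interaction contribution: 9 × 2 = 18.
Intrinsic load = 7 + 18 = 25.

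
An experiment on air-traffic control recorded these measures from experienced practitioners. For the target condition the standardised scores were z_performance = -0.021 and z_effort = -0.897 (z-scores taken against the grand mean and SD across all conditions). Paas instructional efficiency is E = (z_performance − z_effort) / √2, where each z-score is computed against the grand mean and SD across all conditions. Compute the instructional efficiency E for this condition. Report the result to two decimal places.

z_P − z_E = -0.021 − (-0.897) = 0.8760.
E = 0.8760 / √2 = 0.8760 / 1.41421 = 0.6194 ≈ 0.62.

0.62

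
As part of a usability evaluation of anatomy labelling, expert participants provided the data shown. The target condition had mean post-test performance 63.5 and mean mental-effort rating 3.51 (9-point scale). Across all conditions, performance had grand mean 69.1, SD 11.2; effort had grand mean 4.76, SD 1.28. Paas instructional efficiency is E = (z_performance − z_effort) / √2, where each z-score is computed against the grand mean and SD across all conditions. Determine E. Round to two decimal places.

z_performance = (63.5 − 69.1) / 11.2 = -5.6000 / 11.2 = -0.5000.
z_effort = (3.51 − 4.76) / 1.28 = -1.2500 / 1.28 = -0.9766.
z_P − z_E = -0.5000 − (-0.9766) = 0.4766.
E = 0.4766 / √2 = 0.4766 / 1.41421 = 0.3370 ≈ 0.34.

0.34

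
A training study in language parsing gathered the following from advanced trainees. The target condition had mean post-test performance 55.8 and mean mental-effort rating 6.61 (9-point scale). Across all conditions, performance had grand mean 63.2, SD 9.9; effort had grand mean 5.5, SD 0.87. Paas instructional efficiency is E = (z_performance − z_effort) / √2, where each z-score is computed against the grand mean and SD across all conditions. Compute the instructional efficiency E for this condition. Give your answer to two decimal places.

z_performance = (55.8 − 63.2) / 9.9 = -7.4000 / 9.9 = -0.7475.
z_effort = (6.61 − 5.5) / 0.87 = 1.1100 / 0.87 = 1.2759.
z_P − z_E = -0.7475 − 1.2759 = -2.0234.
E = -2.0234 / √2 = -2.0234 / 1.41421 = -1.4308 ≈ -1.43.

-1.43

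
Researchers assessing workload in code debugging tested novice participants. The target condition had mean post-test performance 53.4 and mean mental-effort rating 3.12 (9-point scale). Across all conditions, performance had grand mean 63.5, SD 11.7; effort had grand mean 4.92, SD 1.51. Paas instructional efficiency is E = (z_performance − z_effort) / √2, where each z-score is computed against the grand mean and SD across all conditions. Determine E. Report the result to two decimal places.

0.23

z_performance = (53.4 − 63.5) / 11.7 = -10.1000 / 11.7 = -0.8632.
z_effort = (3.12 − 4.92) / 1.51 = -1.8000 / 1.51 = -1.1921.
z_P − z_E = -0.8632 − (-1.1921) = 0.3289.
E = 0.3289 / √2 = 0.3289 / 1.41421 = 0.2326 ≈ 0.23.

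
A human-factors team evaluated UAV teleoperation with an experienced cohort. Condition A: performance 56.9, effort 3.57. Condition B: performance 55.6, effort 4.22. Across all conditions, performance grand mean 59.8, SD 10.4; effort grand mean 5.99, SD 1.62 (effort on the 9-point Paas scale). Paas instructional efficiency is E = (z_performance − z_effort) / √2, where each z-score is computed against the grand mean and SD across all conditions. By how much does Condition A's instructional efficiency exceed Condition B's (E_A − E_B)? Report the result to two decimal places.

0.37

Condition A: z_P = (56.9 − 59.8)/10.4 = -0.2788; z_E = (3.57 − 5.99)/1.62 = -1.4938; E_A = (-0.2788 − (-1.4938))/√2 = 0.8591.
Condition B: z_P = (55.6 − 59.8)/10.4 = -0.4038; z_E = (4.22 − 5.99)/1.62 = -1.0926; E_B = (-0.4038 − (-1.0926))/√2 = 0.4871.
E_A − E_B = 0.8591 − 0.4871 = 0.3720 ≈ 0.37.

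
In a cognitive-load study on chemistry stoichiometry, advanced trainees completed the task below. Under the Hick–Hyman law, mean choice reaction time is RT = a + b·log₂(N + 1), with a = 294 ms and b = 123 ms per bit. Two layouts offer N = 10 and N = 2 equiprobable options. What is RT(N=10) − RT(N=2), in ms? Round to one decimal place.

230.6

RT(10) = 294 + 123·log₂(11) = 294 + 123·3.4594 = 719.5062 ms.
RT(2) = 294 + 123·log₂(3) = 294 + 123·1.5850 = 488.9550 ms.
Difference = 719.5062 − 488.9550 = 230.5512 ≈ 230.6 ms.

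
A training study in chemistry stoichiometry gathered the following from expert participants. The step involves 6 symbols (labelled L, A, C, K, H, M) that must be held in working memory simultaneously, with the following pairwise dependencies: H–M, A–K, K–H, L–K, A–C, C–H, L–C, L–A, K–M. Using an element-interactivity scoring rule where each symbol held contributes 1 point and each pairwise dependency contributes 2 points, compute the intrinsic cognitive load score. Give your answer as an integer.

24

Count of symbols held simultaneously: 6.
Count of pairwise dependencies listed: 9.
Element contribution: 6 × 1 = 6.
Interaction contribution: 9 × 2 = 18.
Intrinsic load = 6 + 18 = 24.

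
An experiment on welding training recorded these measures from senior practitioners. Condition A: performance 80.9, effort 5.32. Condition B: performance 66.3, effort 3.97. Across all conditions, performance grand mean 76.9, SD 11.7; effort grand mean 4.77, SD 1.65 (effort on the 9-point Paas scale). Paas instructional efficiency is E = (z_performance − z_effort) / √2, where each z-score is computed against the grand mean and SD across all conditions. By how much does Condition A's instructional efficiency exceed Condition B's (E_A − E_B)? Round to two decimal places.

Condition A: z_P = (80.9 − 76.9)/11.7 = 0.3419; z_E = (5.32 − 4.77)/1.65 = 0.3333; E_A = (0.3419 − 0.3333)/√2 = 0.0061.
Condition B: z_P = (66.3 − 76.9)/11.7 = -0.9060; z_E = (3.97 − 4.77)/1.65 = -0.4848; E_B = (-0.9060 − (-0.4848))/√2 = -0.2978.
E_A − E_B = 0.0061 − (-0.2978) = 0.3039 ≈ 0.30.

0.30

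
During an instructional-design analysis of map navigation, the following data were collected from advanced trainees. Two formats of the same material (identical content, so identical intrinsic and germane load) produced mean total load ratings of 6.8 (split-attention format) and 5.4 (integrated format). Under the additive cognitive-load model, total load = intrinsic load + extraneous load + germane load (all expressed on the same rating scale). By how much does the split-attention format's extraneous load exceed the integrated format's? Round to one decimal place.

Intrinsic and germane load are equal across formats, so the difference in total load equals the difference in extraneous load.
Extraneous-load difference = 6.8 − 5.4 = 1.4.

1.4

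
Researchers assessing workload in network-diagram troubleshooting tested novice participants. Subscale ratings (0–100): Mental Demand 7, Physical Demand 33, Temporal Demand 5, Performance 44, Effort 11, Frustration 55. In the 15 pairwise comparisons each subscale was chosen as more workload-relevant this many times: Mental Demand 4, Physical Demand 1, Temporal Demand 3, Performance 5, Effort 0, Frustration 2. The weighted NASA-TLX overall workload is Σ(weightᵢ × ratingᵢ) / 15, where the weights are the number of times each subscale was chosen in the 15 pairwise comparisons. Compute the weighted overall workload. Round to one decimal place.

The tallies are the weights (they sum to 15).
Weighted sum = 4·7 + 1·33 + 3·5 + 5·44 + 0·11 + 2·55
            = 28 + 33 + 15 + 220 + 0 + 110 = 406.
Overall workload = 406 / 15 = 27.0667 ≈ 27.1.

27.1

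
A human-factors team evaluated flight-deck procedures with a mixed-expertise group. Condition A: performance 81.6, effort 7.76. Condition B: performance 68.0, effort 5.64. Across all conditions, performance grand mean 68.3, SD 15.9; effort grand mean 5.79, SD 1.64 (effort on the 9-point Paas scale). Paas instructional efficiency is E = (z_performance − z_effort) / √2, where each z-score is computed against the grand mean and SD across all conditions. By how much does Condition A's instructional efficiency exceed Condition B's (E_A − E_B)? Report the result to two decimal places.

-0.31

Condition A: z_P = (81.6 − 68.3)/15.9 = 0.8365; z_E = (7.76 − 5.79)/1.64 = 1.2012; E_A = (0.8365 − 1.2012)/√2 = -0.2579.
Condition B: z_P = (68.0 − 68.3)/15.9 = -0.0189; z_E = (5.64 − 5.79)/1.64 = -0.0915; E_B = (-0.0189 − (-0.0915))/√2 = 0.0513.
E_A − E_B = -0.2579 − 0.0513 = -0.3092 ≈ -0.31.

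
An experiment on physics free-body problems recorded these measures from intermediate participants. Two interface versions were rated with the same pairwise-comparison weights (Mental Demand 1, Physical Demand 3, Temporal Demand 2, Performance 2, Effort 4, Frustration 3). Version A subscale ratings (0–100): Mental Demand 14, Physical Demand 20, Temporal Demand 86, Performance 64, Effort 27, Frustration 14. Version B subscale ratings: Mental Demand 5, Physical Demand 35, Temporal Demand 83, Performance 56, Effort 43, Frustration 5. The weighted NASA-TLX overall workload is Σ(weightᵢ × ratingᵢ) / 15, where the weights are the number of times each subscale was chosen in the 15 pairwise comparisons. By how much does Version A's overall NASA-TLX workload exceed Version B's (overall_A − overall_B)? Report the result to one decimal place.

-3.4

Version A weighted sum = 1·14 + 3·20 + 2·86 + 2·64 + 4·27 + 3·14 = 14 + 60 + 172 + 128 + 108 + 42 = 524; overall_A = 524/15 = 34.9333.
Version B weighted sum = 1·5 + 3·35 + 2·83 + 2·56 + 4·43 + 3·5 = 5 + 105 + 166 + 112 + 172 + 15 = 575; overall_B = 575/15 = 38.3333.
Difference = 34.9333 − 38.3333 = -3.4000 ≈ -3.4.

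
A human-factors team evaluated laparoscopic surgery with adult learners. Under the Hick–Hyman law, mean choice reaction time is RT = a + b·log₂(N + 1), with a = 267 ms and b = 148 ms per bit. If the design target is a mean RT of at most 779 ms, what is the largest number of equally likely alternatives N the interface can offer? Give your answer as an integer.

Set 267 + 148·log₂(N + 1) ≤ 779.
log₂(N + 1) ≤ (779 − 267) / 148 = 3.4595.
N + 1 ≤ 2^3.4595 = 11.0005.
N ≤ 10.0005, so the largest integer N is 10.

10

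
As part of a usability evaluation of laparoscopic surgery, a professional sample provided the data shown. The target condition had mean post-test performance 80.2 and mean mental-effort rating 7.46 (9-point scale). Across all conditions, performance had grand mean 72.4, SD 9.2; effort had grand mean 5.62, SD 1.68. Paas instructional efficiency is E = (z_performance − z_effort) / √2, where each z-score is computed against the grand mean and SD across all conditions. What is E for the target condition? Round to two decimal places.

z_performance = (80.2 − 72.4) / 9.2 = 7.8000 / 9.2 = 0.8478.
z_effort = (7.46 − 5.62) / 1.68 = 1.8400 / 1.68 = 1.0952.
z_P − z_E = 0.8478 − 1.0952 = -0.2474.
E = -0.2474 / √2 = -0.2474 / 1.41421 = -0.1749 ≈ -0.17.

-0.17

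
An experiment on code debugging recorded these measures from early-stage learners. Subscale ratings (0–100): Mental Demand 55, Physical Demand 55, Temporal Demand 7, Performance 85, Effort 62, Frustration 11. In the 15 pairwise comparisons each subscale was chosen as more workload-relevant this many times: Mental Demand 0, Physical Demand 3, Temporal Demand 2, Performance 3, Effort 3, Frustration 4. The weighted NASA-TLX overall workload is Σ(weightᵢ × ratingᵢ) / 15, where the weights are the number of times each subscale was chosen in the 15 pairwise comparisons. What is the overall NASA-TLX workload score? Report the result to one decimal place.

44.3

The tallies are the weights (they sum to 15).
Weighted sum = 0·55 + 3·55 + 2·7 + 3·85 + 3·62 + 4·11
            = 0 + 165 + 14 + 255 + 186 + 44 = 664.
Overall workload = 664 / 15 = 44.2667 ≈ 44.3.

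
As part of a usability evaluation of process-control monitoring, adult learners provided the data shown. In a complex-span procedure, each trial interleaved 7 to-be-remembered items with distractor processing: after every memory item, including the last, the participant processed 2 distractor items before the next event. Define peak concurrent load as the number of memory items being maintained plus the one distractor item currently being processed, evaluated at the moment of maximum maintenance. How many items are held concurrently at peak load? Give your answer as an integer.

8

Maintenance is greatest during the distractor(s) after memory item 7: all 7 memory items are being held.
One distractor item is concurrently being processed.
Peak concurrent load = 7 + 1 = 8 items.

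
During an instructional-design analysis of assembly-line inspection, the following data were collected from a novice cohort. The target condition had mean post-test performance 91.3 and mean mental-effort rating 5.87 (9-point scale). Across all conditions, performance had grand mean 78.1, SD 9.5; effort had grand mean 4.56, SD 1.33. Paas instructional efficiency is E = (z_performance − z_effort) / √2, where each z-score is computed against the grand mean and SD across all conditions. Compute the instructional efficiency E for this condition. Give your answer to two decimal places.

0.29

z_performance = (91.3 − 78.1) / 9.5 = 13.2000 / 9.5 = 1.3895.
z_effort = (5.87 − 4.56) / 1.33 = 1.3100 / 1.33 = 0.9850.
z_P − z_E = 1.3895 − 0.9850 = 0.4045.
E = 0.4045 / √2 = 0.4045 / 1.41421 = 0.2860 ≈ 0.29.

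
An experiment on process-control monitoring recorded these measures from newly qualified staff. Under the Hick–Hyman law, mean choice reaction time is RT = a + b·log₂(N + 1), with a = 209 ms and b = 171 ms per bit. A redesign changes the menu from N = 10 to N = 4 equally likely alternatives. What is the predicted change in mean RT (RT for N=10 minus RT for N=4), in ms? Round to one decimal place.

194.5

RT(10) = 209 + 171·log₂(11) = 209 + 171·3.4594 = 800.5574 ms.
RT(4) = 209 + 171·log₂(5) = 209 + 171·2.3219 = 606.0449 ms.
Difference = 800.5574 − 606.0449 = 194.5125 ≈ 194.5 ms.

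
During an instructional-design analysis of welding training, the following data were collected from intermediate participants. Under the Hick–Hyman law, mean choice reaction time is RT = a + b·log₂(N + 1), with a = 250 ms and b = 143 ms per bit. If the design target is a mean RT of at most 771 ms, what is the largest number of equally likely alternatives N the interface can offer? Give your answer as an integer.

11

Set 250 + 143·log₂(N + 1) ≤ 771.
log₂(N + 1) ≤ (771 − 250) / 143 = 3.6434.
N + 1 ≤ 2^3.6434 = 12.4960.
N ≤ 11.4960, so the largest integer N is 11.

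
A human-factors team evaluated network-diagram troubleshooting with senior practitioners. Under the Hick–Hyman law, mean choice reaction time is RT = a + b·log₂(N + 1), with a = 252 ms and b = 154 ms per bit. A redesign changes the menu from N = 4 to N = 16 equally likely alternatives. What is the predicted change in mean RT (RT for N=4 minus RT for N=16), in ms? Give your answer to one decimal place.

RT(4) = 252 + 154·log₂(5) = 252 + 154·2.3219 = 609.5726 ms.
RT(16) = 252 + 154·log₂(17) = 252 + 154·4.0875 = 881.4750 ms.
Difference = 609.5726 − 881.4750 = -271.9024 ≈ -271.9 ms.

-271.9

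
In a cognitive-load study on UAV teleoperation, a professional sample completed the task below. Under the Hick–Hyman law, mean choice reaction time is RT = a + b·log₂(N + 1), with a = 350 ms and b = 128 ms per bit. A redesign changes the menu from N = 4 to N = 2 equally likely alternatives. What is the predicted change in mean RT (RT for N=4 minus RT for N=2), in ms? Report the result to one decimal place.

RT(4) = 350 + 128·log₂(5) = 350 + 128·2.3219 = 647.2032 ms.
RT(2) = 350 + 128·log₂(3) = 350 + 128·1.5850 = 552.8800 ms.
Difference = 647.2032 − 552.8800 = 94.3232 ≈ 94.3 ms.

94.3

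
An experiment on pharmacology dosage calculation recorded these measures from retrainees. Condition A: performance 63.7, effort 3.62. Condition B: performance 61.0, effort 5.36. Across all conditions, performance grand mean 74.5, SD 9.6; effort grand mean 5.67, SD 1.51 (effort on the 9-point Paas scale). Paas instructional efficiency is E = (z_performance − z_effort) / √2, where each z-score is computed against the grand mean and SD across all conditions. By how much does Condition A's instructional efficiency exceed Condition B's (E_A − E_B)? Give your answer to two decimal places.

Condition A: z_P = (63.7 − 74.5)/9.6 = -1.1250; z_E = (3.62 − 5.67)/1.51 = -1.3576; E_A = (-1.1250 − (-1.3576))/√2 = 0.1645.
Condition B: z_P = (61.0 − 74.5)/9.6 = -1.4062; z_E = (5.36 − 5.67)/1.51 = -0.2053; E_B = (-1.4062 − (-0.2053))/√2 = -0.8492.
E_A − E_B = 0.1645 − (-0.8492) = 1.0137 ≈ 1.01.

1.01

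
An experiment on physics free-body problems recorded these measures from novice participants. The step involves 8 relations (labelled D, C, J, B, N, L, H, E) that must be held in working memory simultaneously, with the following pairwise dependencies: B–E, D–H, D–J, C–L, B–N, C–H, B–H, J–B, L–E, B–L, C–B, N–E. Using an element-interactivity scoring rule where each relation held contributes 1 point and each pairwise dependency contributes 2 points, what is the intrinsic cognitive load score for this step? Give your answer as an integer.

Count of relations held simultaneously: 8.
Count of pairwise dependencies listed: 12.
Element contribution: 8 × 1 = 8.
Interaction contribution: 12 × 2 = 24.
Intrinsic load = 8 + 24 = 32.

32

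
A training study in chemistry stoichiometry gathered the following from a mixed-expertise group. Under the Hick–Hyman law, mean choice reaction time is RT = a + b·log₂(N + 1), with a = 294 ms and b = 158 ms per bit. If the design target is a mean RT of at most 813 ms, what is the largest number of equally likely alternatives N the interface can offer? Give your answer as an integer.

8

Set 294 + 158·log₂(N + 1) ≤ 813.
log₂(N + 1) ≤ (813 − 294) / 158 = 3.2848.
N + 1 ≤ 2^3.2848 = 9.7459.
N ≤ 8.7459, so the largest integer N is 8.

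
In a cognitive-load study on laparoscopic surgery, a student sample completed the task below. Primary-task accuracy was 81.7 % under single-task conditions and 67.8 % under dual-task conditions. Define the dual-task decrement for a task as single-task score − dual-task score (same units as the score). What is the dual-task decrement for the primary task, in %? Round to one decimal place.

13.9

Decrement = 81.7 − 67.8 = 13.9000 % ≈ 13.9 %.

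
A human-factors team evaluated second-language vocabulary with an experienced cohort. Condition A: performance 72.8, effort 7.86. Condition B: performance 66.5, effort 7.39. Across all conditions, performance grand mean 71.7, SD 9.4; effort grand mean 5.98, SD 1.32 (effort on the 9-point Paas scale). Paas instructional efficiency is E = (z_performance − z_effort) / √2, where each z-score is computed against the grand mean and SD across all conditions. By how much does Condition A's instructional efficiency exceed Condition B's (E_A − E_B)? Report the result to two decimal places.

Condition A: z_P = (72.8 − 71.7)/9.4 = 0.1170; z_E = (7.86 − 5.98)/1.32 = 1.4242; E_A = (0.1170 − 1.4242)/√2 = -0.9243.
Condition B: z_P = (66.5 − 71.7)/9.4 = -0.5532; z_E = (7.39 − 5.98)/1.32 = 1.0682; E_B = (-0.5532 − 1.0682)/√2 = -1.1465.
E_A − E_B = -0.9243 − (-1.1465) = 0.2222 ≈ 0.22.

0.22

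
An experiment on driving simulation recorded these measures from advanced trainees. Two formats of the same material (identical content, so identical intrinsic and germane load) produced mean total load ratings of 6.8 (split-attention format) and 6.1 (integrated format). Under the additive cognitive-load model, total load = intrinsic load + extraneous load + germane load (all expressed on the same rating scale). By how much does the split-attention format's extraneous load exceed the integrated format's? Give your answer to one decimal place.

Intrinsic and germane load are equal across formats, so the difference in total load equals the difference in extraneous load.
Extraneous-load difference = 6.8 − 6.1 = 0.7.

0.7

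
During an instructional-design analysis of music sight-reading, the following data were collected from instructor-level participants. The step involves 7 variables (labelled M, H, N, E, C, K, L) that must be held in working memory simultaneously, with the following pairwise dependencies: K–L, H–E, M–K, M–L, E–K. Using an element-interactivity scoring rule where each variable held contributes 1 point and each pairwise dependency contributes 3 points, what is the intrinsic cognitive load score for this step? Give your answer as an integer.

22

Count of variables held simultaneously: 7.
Count of pairwise dependencies listed: 5.
Element contribution: 7 × 1 = 7.
Interaction contribution: 5 × 3 = 15.
Intrinsic load = 7 + 15 = 22.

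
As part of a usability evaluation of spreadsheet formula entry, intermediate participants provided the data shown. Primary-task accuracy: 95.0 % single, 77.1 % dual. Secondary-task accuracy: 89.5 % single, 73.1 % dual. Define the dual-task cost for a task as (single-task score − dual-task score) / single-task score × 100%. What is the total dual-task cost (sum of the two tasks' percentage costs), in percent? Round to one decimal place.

37.2

Primary cost = (95.0 − 77.1) / 95.0 × 100% = 18.8421%.
Secondary cost = (89.5 − 73.1) / 89.5 × 100% = 18.3240%.
Total = 18.8421% + 18.3240% = 37.1661% ≈ 37.2%.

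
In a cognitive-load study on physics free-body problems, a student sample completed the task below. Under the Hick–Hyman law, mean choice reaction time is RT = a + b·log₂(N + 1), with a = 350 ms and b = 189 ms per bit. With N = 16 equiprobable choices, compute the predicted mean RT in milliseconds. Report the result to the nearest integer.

log₂(16 + 1) = log₂(17) = 4.0875.
RT = 350 + 189 × 4.0875 = 350 + 772.5375 = 1122.5375 ms.
≈ 1123 ms.

1123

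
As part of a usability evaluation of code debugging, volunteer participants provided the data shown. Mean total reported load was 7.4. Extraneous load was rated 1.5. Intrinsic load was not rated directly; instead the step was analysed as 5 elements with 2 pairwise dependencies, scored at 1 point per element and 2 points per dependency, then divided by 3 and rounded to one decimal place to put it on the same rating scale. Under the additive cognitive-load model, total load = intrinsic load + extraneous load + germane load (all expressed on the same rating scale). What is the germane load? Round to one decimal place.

Intrinsic (element-interactivity): (5 × 1 + 2 × 2) / 3 = 9 / 3 = 3.0000 → 3.0.
germane load = total − intrinsic − extraneous
             = 7.4 − 3.0 − 1.5 = 2.9.

2.9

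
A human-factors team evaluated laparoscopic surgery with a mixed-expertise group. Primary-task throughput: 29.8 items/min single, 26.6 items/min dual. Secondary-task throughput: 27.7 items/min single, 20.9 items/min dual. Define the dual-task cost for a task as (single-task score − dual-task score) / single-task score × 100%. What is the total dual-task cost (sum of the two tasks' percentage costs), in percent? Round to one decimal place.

Primary cost = (29.8 − 26.6) / 29.8 × 100% = 10.7383%.
Secondary cost = (27.7 − 20.9) / 27.7 × 100% = 24.5487%.
Total = 10.7383% + 24.5487% = 35.2870% ≈ 35.3%.

35.3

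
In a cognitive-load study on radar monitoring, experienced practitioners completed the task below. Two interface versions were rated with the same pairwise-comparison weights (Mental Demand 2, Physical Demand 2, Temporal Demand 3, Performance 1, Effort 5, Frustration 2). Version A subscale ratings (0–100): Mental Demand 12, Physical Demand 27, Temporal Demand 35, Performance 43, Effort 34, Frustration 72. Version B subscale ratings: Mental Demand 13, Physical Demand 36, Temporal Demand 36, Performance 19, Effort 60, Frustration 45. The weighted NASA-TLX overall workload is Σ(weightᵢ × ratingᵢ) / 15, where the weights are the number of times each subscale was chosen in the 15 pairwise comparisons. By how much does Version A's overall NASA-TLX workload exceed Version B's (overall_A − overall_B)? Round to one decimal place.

Version A weighted sum = 2·12 + 2·27 + 3·35 + 1·43 + 5·34 + 2·72 = 24 + 54 + 105 + 43 + 170 + 144 = 540; overall_A = 540/15 = 36.0000.
Version B weighted sum = 2·13 + 2·36 + 3·36 + 1·19 + 5·60 + 2·45 = 26 + 72 + 108 + 19 + 300 + 90 = 615; overall_B = 615/15 = 41.0000.
Difference = 36.0000 − 41.0000 = -5.0000 ≈ -5.0.

-5.0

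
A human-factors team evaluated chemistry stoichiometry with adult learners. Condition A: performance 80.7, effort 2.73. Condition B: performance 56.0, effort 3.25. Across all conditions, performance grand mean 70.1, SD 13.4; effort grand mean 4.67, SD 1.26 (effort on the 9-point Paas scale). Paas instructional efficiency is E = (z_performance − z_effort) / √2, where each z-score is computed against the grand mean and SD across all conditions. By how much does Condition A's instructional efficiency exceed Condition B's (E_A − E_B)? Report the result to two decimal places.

1.60

Condition A: z_P = (80.7 − 70.1)/13.4 = 0.7910; z_E = (2.73 − 4.67)/1.26 = -1.5397; E_A = (0.7910 − (-1.5397))/√2 = 1.6481.
Condition B: z_P = (56.0 − 70.1)/13.4 = -1.0522; z_E = (3.25 − 4.67)/1.26 = -1.1270; E_B = (-1.0522 − (-1.1270))/√2 = 0.0529.
E_A − E_B = 1.6481 − 0.0529 = 1.5952 ≈ 1.60.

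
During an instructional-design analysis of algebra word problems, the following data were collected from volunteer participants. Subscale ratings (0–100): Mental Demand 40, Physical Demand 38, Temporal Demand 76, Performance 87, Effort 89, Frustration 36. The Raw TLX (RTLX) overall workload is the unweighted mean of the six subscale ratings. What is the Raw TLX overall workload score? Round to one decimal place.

Sum of ratings = 40 + 38 + 76 + 87 + 89 + 36 = 366.
RTLX = 366 / 6 = 61.0000 ≈ 61.0.

61.0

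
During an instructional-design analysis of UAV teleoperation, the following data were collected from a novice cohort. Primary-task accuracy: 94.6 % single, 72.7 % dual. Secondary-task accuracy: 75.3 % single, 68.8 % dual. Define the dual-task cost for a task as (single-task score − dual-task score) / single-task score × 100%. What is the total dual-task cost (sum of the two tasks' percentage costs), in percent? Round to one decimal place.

Primary cost = (94.6 − 72.7) / 94.6 × 100% = 23.1501%.
Secondary cost = (75.3 − 68.8) / 75.3 × 100% = 8.6321%.
Total = 23.1501% + 8.6321% = 31.7822% ≈ 31.8%.

31.8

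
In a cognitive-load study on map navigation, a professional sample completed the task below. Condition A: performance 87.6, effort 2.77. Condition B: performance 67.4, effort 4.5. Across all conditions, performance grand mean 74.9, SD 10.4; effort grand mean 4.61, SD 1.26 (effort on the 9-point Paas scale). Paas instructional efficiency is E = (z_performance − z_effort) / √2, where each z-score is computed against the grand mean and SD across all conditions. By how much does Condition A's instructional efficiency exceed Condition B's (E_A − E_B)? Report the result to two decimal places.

2.34

Condition A: z_P = (87.6 − 74.9)/10.4 = 1.2212; z_E = (2.77 − 4.61)/1.26 = -1.4603; E_A = (1.2212 − (-1.4603))/√2 = 1.8961.
Condition B: z_P = (67.4 − 74.9)/10.4 = -0.7212; z_E = (4.5 − 4.61)/1.26 = -0.0873; E_B = (-0.7212 − (-0.0873))/√2 = -0.4482.
E_A − E_B = 1.8961 − (-0.4482) = 2.3443 ≈ 2.34.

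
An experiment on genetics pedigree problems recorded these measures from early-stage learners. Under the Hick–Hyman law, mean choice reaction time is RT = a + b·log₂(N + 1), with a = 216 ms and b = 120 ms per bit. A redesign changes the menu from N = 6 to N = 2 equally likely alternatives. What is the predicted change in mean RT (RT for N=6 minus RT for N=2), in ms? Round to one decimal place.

RT(6) = 216 + 120·log₂(7) = 216 + 120·2.8074 = 552.8880 ms.
RT(2) = 216 + 120·log₂(3) = 216 + 120·1.5850 = 406.2000 ms.
Difference = 552.8880 − 406.2000 = 146.6880 ≈ 146.7 ms.

146.7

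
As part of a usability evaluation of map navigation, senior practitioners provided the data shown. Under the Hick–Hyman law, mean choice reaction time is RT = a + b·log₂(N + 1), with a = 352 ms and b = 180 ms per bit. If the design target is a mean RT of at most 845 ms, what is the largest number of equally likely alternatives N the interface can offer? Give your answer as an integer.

Set 352 + 180·log₂(N + 1) ≤ 845.
log₂(N + 1) ≤ (845 − 352) / 180 = 2.7389.
N + 1 ≤ 2^2.7389 = 6.6756.
N ≤ 5.6756, so the largest integer N is 5.

5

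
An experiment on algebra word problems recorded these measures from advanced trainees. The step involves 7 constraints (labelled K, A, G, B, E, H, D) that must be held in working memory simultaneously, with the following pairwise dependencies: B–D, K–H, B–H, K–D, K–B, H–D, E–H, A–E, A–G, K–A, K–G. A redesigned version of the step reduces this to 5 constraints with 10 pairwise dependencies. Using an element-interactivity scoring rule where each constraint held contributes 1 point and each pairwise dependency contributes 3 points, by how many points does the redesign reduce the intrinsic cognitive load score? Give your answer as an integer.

Original: 7 × 1 + 11 × 3 = 7 + 33 = 40.
Redesigned: 5 × 1 + 10 × 3 = 5 + 30 = 35.
Reduction = 40 − 35 = 5.

5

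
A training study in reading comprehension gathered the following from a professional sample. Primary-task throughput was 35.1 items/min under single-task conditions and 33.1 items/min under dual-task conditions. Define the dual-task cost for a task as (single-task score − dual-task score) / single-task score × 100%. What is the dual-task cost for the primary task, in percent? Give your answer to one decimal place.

Cost = (35.1 − 33.1) / 35.1 × 100%
     = 2.0000 / 35.1 × 100% = 5.6980%.
≈ 5.7%.

5.7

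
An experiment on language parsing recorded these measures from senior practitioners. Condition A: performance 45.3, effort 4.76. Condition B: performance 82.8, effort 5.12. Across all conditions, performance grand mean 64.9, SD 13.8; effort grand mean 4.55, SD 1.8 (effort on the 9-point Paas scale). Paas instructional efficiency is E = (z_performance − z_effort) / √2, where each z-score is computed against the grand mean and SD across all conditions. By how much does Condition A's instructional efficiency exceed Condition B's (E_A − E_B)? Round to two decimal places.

-1.78

Condition A: z_P = (45.3 − 64.9)/13.8 = -1.4203; z_E = (4.76 − 4.55)/1.8 = 0.1167; E_A = (-1.4203 − 0.1167)/√2 = -1.0868.
Condition B: z_P = (82.8 − 64.9)/13.8 = 1.2971; z_E = (5.12 − 4.55)/1.8 = 0.3167; E_B = (1.2971 − 0.3167)/√2 = 0.6932.
E_A − E_B = -1.0868 − 0.6932 = -1.7800 ≈ -1.78.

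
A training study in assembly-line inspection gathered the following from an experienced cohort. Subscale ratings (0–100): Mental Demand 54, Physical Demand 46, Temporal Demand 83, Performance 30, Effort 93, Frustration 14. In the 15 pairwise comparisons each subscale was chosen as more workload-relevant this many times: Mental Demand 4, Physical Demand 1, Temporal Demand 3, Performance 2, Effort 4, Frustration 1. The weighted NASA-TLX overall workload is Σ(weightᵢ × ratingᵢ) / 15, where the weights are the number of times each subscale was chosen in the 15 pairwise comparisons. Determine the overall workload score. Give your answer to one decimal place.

The tallies are the weights (they sum to 15).
Weighted sum = 4·54 + 1·46 + 3·83 + 2·30 + 4·93 + 1·14
            = 216 + 46 + 249 + 60 + 372 + 14 = 957.
Overall workload = 957 / 15 = 63.8000 ≈ 63.8.

63.8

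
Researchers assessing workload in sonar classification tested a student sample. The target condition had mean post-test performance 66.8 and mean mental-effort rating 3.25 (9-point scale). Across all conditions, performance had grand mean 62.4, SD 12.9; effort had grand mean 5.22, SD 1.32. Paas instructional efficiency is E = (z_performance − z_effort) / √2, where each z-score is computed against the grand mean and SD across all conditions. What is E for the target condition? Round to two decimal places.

z_performance = (66.8 − 62.4) / 12.9 = 4.4000 / 12.9 = 0.3411.
z_effort = (3.25 − 5.22) / 1.32 = -1.9700 / 1.32 = -1.4924.
z_P − z_E = 0.3411 − (-1.4924) = 1.8335.
E = 1.8335 / √2 = 1.8335 / 1.41421 = 1.2965 ≈ 1.30.

1.30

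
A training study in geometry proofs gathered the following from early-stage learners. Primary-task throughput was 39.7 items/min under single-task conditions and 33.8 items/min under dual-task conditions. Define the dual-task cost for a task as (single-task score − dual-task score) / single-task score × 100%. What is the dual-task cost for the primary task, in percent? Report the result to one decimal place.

14.9

Cost = (39.7 − 33.8) / 39.7 × 100%
     = 5.9000 / 39.7 × 100% = 14.8615%.
≈ 14.9%.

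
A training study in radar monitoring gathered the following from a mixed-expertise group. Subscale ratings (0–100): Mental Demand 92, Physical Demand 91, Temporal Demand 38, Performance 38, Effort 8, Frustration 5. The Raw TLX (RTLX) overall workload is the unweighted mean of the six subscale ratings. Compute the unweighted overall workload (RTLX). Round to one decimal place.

Sum of ratings = 92 + 91 + 38 + 38 + 8 + 5 = 272.
RTLX = 272 / 6 = 45.3333 ≈ 45.3.

45.3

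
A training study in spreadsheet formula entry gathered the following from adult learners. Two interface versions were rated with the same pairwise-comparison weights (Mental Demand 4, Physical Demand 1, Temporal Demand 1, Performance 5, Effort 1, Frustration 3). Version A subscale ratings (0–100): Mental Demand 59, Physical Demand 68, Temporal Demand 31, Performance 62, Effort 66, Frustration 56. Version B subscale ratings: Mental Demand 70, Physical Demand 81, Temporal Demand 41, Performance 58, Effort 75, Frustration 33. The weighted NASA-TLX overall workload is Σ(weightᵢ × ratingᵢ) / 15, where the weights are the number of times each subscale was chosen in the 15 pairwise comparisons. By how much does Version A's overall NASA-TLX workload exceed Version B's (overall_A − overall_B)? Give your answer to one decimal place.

0.9

Version A weighted sum = 4·59 + 1·68 + 1·31 + 5·62 + 1·66 + 3·56 = 236 + 68 + 31 + 310 + 66 + 168 = 879; overall_A = 879/15 = 58.6000.
Version B weighted sum = 4·70 + 1·81 + 1·41 + 5·58 + 1·75 + 3·33 = 280 + 81 + 41 + 290 + 75 + 99 = 866; overall_B = 866/15 = 57.7333.
Difference = 58.6000 − 57.7333 = 0.8667 ≈ 0.9.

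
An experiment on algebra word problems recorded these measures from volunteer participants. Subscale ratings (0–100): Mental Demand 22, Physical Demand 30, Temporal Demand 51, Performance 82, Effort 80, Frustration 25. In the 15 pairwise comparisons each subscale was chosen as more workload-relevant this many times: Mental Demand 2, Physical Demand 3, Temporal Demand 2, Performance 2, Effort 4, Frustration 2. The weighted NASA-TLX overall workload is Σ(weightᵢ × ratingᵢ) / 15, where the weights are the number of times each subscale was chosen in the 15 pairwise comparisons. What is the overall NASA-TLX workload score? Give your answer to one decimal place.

The tallies are the weights (they sum to 15).
Weighted sum = 2·22 + 3·30 + 2·51 + 2·82 + 4·80 + 2·25
            = 44 + 90 + 102 + 164 + 320 + 50 = 770.
Overall workload = 770 / 15 = 51.3333 ≈ 51.3.

51.3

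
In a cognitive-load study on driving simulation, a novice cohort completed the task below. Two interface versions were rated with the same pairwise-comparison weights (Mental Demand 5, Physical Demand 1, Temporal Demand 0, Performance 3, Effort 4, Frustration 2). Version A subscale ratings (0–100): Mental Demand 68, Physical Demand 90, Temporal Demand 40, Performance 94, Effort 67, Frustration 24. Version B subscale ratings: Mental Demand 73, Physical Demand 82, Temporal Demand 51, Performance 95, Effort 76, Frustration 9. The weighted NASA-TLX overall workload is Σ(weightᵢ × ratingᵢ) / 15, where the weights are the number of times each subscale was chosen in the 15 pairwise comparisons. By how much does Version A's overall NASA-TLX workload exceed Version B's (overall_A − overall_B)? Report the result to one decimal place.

Version A weighted sum = 5·68 + 1·90 + 0·40 + 3·94 + 4·67 + 2·24 = 340 + 90 + 0 + 282 + 268 + 48 = 1028; overall_A = 1028/15 = 68.5333.
Version B weighted sum = 5·73 + 1·82 + 0·51 + 3·95 + 4·76 + 2·9 = 365 + 82 + 0 + 285 + 304 + 18 = 1054; overall_B = 1054/15 = 70.2667.
Difference = 68.5333 − 70.2667 = -1.7334 ≈ -1.7.

-1.7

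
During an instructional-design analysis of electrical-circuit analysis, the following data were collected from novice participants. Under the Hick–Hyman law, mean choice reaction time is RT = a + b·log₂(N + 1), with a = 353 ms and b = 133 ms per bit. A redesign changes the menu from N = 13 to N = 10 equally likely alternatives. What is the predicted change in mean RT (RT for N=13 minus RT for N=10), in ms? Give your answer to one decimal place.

RT(13) = 353 + 133·log₂(14) = 353 + 133·3.8074 = 859.3842 ms.
RT(10) = 353 + 133·log₂(11) = 353 + 133·3.4594 = 813.1002 ms.
Difference = 859.3842 − 813.1002 = 46.2840 ≈ 46.3 ms.

46.3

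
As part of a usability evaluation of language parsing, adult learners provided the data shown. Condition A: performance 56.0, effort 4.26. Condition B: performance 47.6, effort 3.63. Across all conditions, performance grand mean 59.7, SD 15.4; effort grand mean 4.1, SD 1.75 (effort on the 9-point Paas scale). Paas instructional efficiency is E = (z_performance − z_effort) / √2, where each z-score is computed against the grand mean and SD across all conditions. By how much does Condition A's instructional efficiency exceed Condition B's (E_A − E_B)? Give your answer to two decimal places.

0.13

Condition A: z_P = (56.0 − 59.7)/15.4 = -0.2403; z_E = (4.26 − 4.1)/1.75 = 0.0914; E_A = (-0.2403 − 0.0914)/√2 = -0.2345.
Condition B: z_P = (47.6 − 59.7)/15.4 = -0.7857; z_E = (3.63 − 4.1)/1.75 = -0.2686; E_B = (-0.7857 − (-0.2686))/√2 = -0.3656.
E_A − E_B = -0.2345 − (-0.3656) = 0.1311 ≈ 0.13.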